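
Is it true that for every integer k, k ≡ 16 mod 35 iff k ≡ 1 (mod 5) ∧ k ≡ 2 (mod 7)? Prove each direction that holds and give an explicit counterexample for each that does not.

Both implications hold.

[⇐] If k ≡ 1 (mod 5) and k ≡ 2 (mod 7), then by the Chinese remainder theorem k ≡ 16 (mod 35). This is exactly k ≡ 16 (mod 35).

[⇒] Suppose k ≡ 16 (mod 35); write k = 35j + 16. Since 5 ∣ 35, reducing mod 5 gives k ≡ 16 ≡ 1 (mod 5); since 7 ∣ 35, reducing mod 7 gives k ≡ 16 ≡ 2 (mod 7).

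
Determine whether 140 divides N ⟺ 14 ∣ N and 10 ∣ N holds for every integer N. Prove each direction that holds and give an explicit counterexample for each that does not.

Not equivalent: only (⇒) holds.

(→) If 140 ∣ N, write N = 140q. Since 140 = 10·14, N = 14·(10q), so 14 ∣ N; and since 140 = 14·10, N = 10·(14q), so 10 ∣ N.

(←) This fails: take N = 70. Both 14 ∣ 70 and 10 ∣ 70, yet 70 is not a multiple of 140 (since 70 = 0·140 + 70), so 140 ∤ 70.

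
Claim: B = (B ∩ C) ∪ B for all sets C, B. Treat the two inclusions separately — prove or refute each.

(⟹) Let x ∈ B. Then either x ∈ B and x ∉ C; or x ∈ C ∩ B. In each case x ∈ (B ∩ C) ∪ B, so B ⊆ (B ∩ C) ∪ B.

(⟸) Let x ∈ (B ∩ C) ∪ B. Then either x ∈ B and x ∉ C; or x ∈ C ∩ B. In each case x ∈ B, so (B ∩ C) ∪ B ⊆ B.

Both inclusions hold; the sets are equal.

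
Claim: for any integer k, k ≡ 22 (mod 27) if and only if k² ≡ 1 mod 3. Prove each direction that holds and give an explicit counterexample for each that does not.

(⇒) Suppose k ≡ 22 (mod 27). Then k² ≡ 22² = 484 (mod 27), and since 3 ∣ 27, also k² ≡ 1 (mod 3).

(⇐) This fails: take k = 1. Then 1² = 1 ≡ 1 (mod 3), yet 1 ≡ 1 (mod 27), not 22.

Only the forward implication holds.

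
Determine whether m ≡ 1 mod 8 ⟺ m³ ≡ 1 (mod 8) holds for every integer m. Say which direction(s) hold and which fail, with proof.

(→) Suppose m ≡ 1 mod 8. Write m = 8j + 1. Then (8j + 1)³ = 512j³ + 192j² + 24j + 1 = 8(64j³ + 24j² + 3j) + 1, so m³ ≡ 1 (mod 8).

(←) Conversely, suppose m³ ≡ 1 (mod 8). The only residue r in {0, …, 7} with r³ ≡ 1 (mod 8) is r = 1, so m ≡ 1 (mod 8).

The biconditional holds.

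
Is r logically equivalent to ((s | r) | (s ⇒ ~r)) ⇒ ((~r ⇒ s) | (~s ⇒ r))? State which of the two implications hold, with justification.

The forward direction holds; the converse fails.

(←) This fails. Under s = T, r = F, the left side is false but the right side is true.

(→) Assume the antecedent. If s is true, the consequent reduces to true regardless of the other variables. If s is false, the antecedent forces (s = F, r = T), and the consequent holds there. Either way the consequent holds.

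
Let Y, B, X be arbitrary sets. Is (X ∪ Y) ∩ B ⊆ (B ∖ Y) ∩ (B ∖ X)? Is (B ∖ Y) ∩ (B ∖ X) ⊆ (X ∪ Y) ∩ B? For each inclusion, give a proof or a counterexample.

(⊆) fails and (⊇) fails.

(⟹) This inclusion fails. Take Y = {1}, B = {1}, X = ∅; then 1 ∈ (X ∪ Y) ∩ B but 1 ∉ (B ∖ Y) ∩ (B ∖ X).

(⟸) This inclusion fails. Take Y = ∅, B = {1}, X = ∅; then 1 ∈ (B ∖ Y) ∩ (B ∖ X) but 1 ∉ (X ∪ Y) ∩ B.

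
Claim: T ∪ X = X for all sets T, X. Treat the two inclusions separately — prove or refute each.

(⊆) This inclusion fails. Take T = {1}, X = ∅; then 1 ∈ T ∪ X but 1 ∉ X.

(⊇) Let x ∈ X. Then either x ∈ X and x ∉ T; or x ∈ T ∩ X. In each case x ∈ T ∪ X, so X ⊆ T ∪ X.

The sets are not equal: only the reverse inclusion holds.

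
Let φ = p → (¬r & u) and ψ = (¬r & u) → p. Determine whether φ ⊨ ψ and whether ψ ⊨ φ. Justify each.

Neither direction holds.

[⇒] This fails. Under p = F, u = T, r = F, the left side is true but the right side is false.

[⇐] This fails. Under p = T, u = F, r = F, the left side is false but the right side is true.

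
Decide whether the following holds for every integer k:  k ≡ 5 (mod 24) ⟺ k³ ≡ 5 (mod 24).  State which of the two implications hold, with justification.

(⇒) Suppose k ≡ 5 (mod 24). Write k = 24j + 5. Then (24j + 5)³ = 13824j³ + 8640j² + 1800j + 125 = 24(576j³ + 360j² + 75j + 5) + 5, so k³ ≡ 5 (mod 24).

(⇐) Conversely, suppose k³ ≡ 5 (mod 24). The only residue r in {0, …, 23} with r³ ≡ 5 (mod 24) is r = 5, so k ≡ 5 (mod 24).

Both directions hold; the statement is true.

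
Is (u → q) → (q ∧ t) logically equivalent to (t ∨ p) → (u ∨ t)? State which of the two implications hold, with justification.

The forward direction holds; the converse fails.

Forward direction. Assume the antecedent. If t is true, (t ∨ p) → (u ∨ t) reduces to true regardless of the other variables. If t is false, the antecedent forces (t = F, q = F, u = T, p = F) or (t = F, q = F, u = T, p = T), and (t ∨ p) → (u ∨ t) holds there. Either way (t ∨ p) → (u ∨ t) holds.

Converse. This fails. Under t = F, q = F, u = F, p = F, the left side is false but the right side is true.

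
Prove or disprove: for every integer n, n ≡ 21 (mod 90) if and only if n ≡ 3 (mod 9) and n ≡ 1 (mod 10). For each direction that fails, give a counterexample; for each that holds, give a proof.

Both directions hold; the statement is true.

(→) Suppose n ≡ 21 (mod 90); write n = 90j + 21. Since 9 ∣ 90, reducing mod 9 gives n ≡ 21 ≡ 3 (mod 9); since 10 ∣ 90, reducing mod 10 gives n ≡ 21 ≡ 1 (mod 10).

(←) Conversely, if n ≡ 3 (mod 9) and n ≡ 1 (mod 10), then by the Chinese remainder theorem n ≡ 21 (mod 90). This is exactly n ≡ 21 (mod 90).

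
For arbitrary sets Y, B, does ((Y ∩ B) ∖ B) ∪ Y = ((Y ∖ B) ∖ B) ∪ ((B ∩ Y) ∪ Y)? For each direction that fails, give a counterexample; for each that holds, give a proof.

Both inclusions hold.

(⟹) Let x ∈ ((Y ∩ B) ∖ B) ∪ Y. Then either x ∈ Y and x ∉ B; or x ∈ Y ∩ B. In each case x ∈ ((Y ∖ B) ∖ B) ∪ ((B ∩ Y) ∪ Y), so ((Y ∩ B) ∖ B) ∪ Y ⊆ ((Y ∖ B) ∖ B) ∪ ((B ∩ Y) ∪ Y).

(⟸) Let x ∈ ((Y ∖ B) ∖ B) ∪ ((B ∩ Y) ∪ Y). Then either x ∈ Y and x ∉ B; or x ∈ Y ∩ B. In each case x ∈ ((Y ∩ B) ∖ B) ∪ Y, so ((Y ∖ B) ∖ B) ∪ ((B ∩ Y) ∪ Y) ⊆ ((Y ∩ B) ∖ B) ∪ Y.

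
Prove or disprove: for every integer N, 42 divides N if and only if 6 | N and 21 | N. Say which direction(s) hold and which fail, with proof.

Equivalent; both directions hold.

Converse. Suppose 6 ∣ N and 21 ∣ N. Any common multiple of 6 and 21 is a multiple of their lcm; here lcm(6, 21) = 6·21/gcd(6, 21) = 126/3 = 42, so 42 ∣ N.

Forward direction. If 42 ∣ N, write N = 42q. Since 42 = 7·6, N = 6·(7q), so 6 ∣ N; and since 42 = 2·21, N = 21·(2q), so 21 ∣ N.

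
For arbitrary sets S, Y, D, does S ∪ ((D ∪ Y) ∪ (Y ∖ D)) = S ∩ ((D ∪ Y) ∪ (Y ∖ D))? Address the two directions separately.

The sets are not equal: only the reverse inclusion holds.

(⊆) This inclusion fails. Take S = {1}, Y = ∅, D = ∅; then 1 ∈ S ∪ ((D ∪ Y) ∪ (Y ∖ D)) but 1 ∉ S ∩ ((D ∪ Y) ∪ (Y ∖ D)).

(⊇) Let x ∈ S ∩ ((D ∪ Y) ∪ (Y ∖ D)). Then either x ∈ S ∩ Y and x ∉ D; or x ∈ S ∩ D and x ∉ Y; or x ∈ S ∩ Y ∩ D. In each case x ∈ S ∪ ((D ∪ Y) ∪ (Y ∖ D)), so S ∩ ((D ∪ Y) ∪ (Y ∖ D)) ⊆ S ∪ ((D ∪ Y) ∪ (Y ∖ D)).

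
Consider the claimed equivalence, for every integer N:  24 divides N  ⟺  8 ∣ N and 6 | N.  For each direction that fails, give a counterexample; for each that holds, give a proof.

Both implications hold.

(⇒) If 24 ∣ N, write N = 24q. Since 24 = 3·8, N = 8·(3q), so 8 ∣ N; and since 24 = 4·6, N = 6·(4q), so 6 ∣ N.

(⇐) Suppose 8 ∣ N and 6 ∣ N. Any common multiple of 8 and 6 is a multiple of their lcm; here lcm(8, 6) = 8·6/gcd(8, 6) = 48/2 = 24, so 24 ∣ N.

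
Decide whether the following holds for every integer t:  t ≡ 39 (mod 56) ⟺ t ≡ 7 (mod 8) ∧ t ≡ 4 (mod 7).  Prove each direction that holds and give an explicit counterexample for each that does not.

Equivalent; both directions hold.

Forward direction. Suppose t ≡ 39 (mod 56); write t = 56j + 39. Since 8 ∣ 56, reducing mod 8 gives t ≡ 39 ≡ 7 (mod 8); since 7 ∣ 56, reducing mod 7 gives t ≡ 39 ≡ 4 (mod 7).

Converse. If t ≡ 7 (mod 8) and t ≡ 4 (mod 7), then by the Chinese remainder theorem t ≡ 39 (mod 56). This is exactly t ≡ 39 (mod 56).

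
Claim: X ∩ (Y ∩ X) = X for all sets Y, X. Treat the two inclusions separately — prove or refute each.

(⊆) Let x ∈ X ∩ (Y ∩ X). Then x ∈ Y ∩ X, from which x ∈ X.

(⊇) This inclusion fails. Take Y = ∅, X = {1}; then 1 ∈ X but 1 ∉ X ∩ (Y ∩ X).

Only the forward inclusion holds.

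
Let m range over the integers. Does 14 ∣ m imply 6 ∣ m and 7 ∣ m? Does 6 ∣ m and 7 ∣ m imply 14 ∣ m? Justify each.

[⇒] This fails: take m = 14. Certainly 14 ∣ 14, but 6 ∤ 14.

[⇐] Suppose 6 ∣ m and 7 ∣ m. Any common multiple of 6 and 7 is a multiple of their lcm; here gcd(6, 7) = 1, so lcm(6, 7) = 6·7 = 42, so 42 ∣ m. Since 14 ∣ 42, it follows that 14 ∣ m.

Only the converse holds.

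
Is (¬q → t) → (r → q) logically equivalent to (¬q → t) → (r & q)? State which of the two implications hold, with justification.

(→) This fails. Under r = F, q = T, t = F, the left side is true but the right side is false.

(←) Assume the antecedent. If q is true, (¬q → t) → (r → q) reduces to true regardless of the other variables. If q is false, the antecedent forces (r = F, q = F, t = F) or (r = T, q = F, t = F), and (¬q → t) → (r → q) holds there. Either way (¬q → t) → (r → q) holds.

The forward direction fails; the converse holds.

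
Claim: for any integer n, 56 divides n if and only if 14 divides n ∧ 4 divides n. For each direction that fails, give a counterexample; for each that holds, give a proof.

(⟸) This fails: take n = 28. Both 14 ∣ 28 and 4 ∣ 28, yet 28 is not a multiple of 56 (since 28 = 0·56 + 28), so 56 ∤ 28.

(⟹) If 56 ∣ n, write n = 56q. Since 56 = 4·14, n = 14·(4q), so 14 ∣ n; and since 56 = 14·4, n = 4·(14q), so 4 ∣ n.

Only the forward direction holds.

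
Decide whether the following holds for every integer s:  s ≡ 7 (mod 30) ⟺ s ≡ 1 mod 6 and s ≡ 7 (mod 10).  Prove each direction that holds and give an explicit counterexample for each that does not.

Both directions hold.

(⟸) If s ≡ 1 (mod 6) and s ≡ 7 (mod 10), then by the Chinese remainder theorem s ≡ 7 (mod 30). This is exactly s ≡ 7 (mod 30).

(⟹) Suppose s ≡ 7 (mod 30); write s = 30j + 7. Since 6 ∣ 30, reducing mod 6 gives s ≡ 7 ≡ 1 (mod 6); since 10 ∣ 30, reducing mod 10 gives s ≡ 7 (mod 10).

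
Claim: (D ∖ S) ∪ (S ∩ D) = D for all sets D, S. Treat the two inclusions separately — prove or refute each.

The two sets are equal.

(⟸) Let x ∈ D. Then either x ∈ D and x ∉ S; or x ∈ D ∩ S. In each case x ∈ (D ∖ S) ∪ (S ∩ D), so D ⊆ (D ∖ S) ∪ (S ∩ D).

(⟹) Let x ∈ (D ∖ S) ∪ (S ∩ D). Then either x ∈ D and x ∉ S; or x ∈ D ∩ S. In each case x ∈ D, so (D ∖ S) ∪ (S ∩ D) ⊆ D.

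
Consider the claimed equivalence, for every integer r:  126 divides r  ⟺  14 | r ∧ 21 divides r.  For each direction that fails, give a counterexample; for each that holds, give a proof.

(⟹) If 126 ∣ r, write r = 126q. Since 126 = 9·14, r = 14·(9q), so 14 ∣ r; and since 126 = 6·21, r = 21·(6q), so 21 ∣ r.

(⟸) This fails: take r = 42. Both 14 ∣ 42 and 21 ∣ 42, yet 42 is not a multiple of 126 (since 42 = 0·126 + 42), so 126 ∤ 42.

The forward direction holds; the converse fails.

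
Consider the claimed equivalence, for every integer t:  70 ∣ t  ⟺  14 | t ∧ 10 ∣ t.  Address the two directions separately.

Forward direction. If 70 ∣ t, write t = 70q. Since 70 = 5·14, t = 14·(5q), so 14 ∣ t; and since 70 = 7·10, t = 10·(7q), so 10 ∣ t.

Converse. Suppose 14 ∣ t and 10 ∣ t. Any common multiple of 14 and 10 is a multiple of their lcm; here lcm(14, 10) = 14·10/gcd(14, 10) = 140/2 = 70, so 70 ∣ t.

Both directions hold.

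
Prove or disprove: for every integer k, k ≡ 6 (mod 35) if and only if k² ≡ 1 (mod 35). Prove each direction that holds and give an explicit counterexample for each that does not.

Only the forward implication holds.

(→) Suppose k ≡ 6 (mod 35). Write k = 35j + 6. Then (35j + 6)² = 1225j² + 420j + 36 = 35(35j² + 12j + 1) + 1, so k² ≡ 1 (mod 35).

(←) This fails: take k = 1. Then 1² = 1 ≡ 1 (mod 35), yet 1 ≡ 1 (mod 35), not 6.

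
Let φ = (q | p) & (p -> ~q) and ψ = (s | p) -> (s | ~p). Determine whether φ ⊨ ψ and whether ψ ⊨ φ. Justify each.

(⇒) fails and (⇐) fails.

[⇒] This fails. Under p = T, q = F, s = F, the left side is true but the right side is false.

[⇐] This fails. Under p = F, q = F, s = F, the left side is false but the right side is true.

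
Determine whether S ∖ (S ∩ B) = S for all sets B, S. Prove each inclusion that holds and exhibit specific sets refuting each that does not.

Reverse inclusion. This inclusion fails. Take B = {1}, S = {1}; then 1 ∈ S but 1 ∉ S ∖ (S ∩ B).

Forward inclusion. Let x ∈ S ∖ (S ∩ B). Then x ∈ S and x ∉ B, from which x ∈ S.

The sets are not equal: only the forward inclusion holds.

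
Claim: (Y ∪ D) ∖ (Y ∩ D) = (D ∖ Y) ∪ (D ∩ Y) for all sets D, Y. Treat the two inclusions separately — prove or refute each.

Neither inclusion holds.

Forward inclusion. This inclusion fails. Take D = ∅, Y = {1}; then 1 ∈ (Y ∪ D) ∖ (Y ∩ D) but 1 ∉ (D ∖ Y) ∪ (D ∩ Y).

Reverse inclusion. This inclusion fails. Take D = {1}, Y = {1}; then 1 ∈ (D ∖ Y) ∪ (D ∩ Y) but 1 ∉ (Y ∪ D) ∖ (Y ∩ D).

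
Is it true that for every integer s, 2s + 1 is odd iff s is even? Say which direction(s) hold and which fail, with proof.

Not equivalent: only (⇐) holds.

[⇒] This fails: take s = 7. Then 2s + 1 = 15, which is odd, yet s = 7 is odd, not even.

[⇐] Suppose s is even. Since 2 is even, 2s is even for every s, so 2s + 1 has the same parity as 1, which is odd. Hence 2s + 1 is odd.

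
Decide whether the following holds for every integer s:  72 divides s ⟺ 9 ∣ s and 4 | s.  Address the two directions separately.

(←) This fails: take s = 36. Both 9 ∣ 36 and 4 ∣ 36, yet 36 is not a multiple of 72 (since 36 = 0·72 + 36), so 72 ∤ 36.

(→) If 72 ∣ s, write s = 72q. Since 72 = 8·9, s = 9·(8q), so 9 ∣ s; and since 72 = 18·4, s = 4·(18q), so 4 ∣ s.

(⇒) holds; (⇐) fails.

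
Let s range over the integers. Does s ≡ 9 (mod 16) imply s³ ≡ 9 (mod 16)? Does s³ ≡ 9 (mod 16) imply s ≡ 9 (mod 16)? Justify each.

Equivalent; both directions hold.

[⇒] Suppose s ≡ 9 (mod 16). Write s = 16j + 9. Then (16j + 9)³ = 4096j³ + 6912j² + 3888j + 729 = 16(256j³ + 432j² + 243j + 45) + 9, so s³ ≡ 9 (mod 16).

[⇐] Conversely, suppose s³ ≡ 9 (mod 16). The only residue r in {0, …, 15} with r³ ≡ 9 (mod 16) is r = 9, so s ≡ 9 (mod 16).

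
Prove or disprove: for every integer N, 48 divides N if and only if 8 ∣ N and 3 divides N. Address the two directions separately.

Only the forward direction holds.

(→) If 48 ∣ N, write N = 48q. Since 48 = 6·8, N = 8·(6q), so 8 ∣ N; and since 48 = 16·3, N = 3·(16q), so 3 ∣ N.

(←) This fails: take N = 24. Both 8 ∣ 24 and 3 ∣ 24, yet 24 is not a multiple of 48 (since 24 = 0·48 + 24), so 48 ∤ 24.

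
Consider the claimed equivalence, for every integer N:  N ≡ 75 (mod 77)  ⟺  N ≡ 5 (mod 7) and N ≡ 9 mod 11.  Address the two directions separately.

[⇒] Suppose N ≡ 75 (mod 77); write N = 77j + 75. Since 7 ∣ 77, reducing mod 7 gives N ≡ 75 ≡ 5 (mod 7); since 11 ∣ 77, reducing mod 11 gives N ≡ 75 ≡ 9 (mod 11).

[⇐] Conversely, if N ≡ 5 (mod 7) and N ≡ 9 (mod 11), then by the Chinese remainder theorem N ≡ 75 (mod 77). This is exactly N ≡ 75 (mod 77).

Both implications hold.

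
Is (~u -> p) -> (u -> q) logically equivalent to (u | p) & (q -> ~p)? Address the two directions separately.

(→) This fails. Under q = F, p = F, u = F, the left side is true but the right side is false.

(←) This fails. Under q = F, p = F, u = T, the left side is false but the right side is true.

Neither implication holds.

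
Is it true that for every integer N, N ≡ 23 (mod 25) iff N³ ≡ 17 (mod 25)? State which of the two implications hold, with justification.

Equivalent; both directions hold.

(⟹) Suppose N ≡ 23 (mod 25). Write N = 25j + 23. Then (25j + 23)³ = 15625j³ + 43125j² + 39675j + 12167 = 25(625j³ + 1725j² + 1587j + 486) + 17, so N³ ≡ 17 (mod 25).

(⟸) Conversely, suppose N³ ≡ 17 (mod 25). The only residue r in {0, …, 24} with r³ ≡ 17 (mod 25) is r = 23, so N ≡ 23 (mod 25).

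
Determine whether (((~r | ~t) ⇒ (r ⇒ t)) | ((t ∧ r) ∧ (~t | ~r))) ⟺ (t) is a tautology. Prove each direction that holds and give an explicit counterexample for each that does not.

(⇒) fails; (⇐) holds.

(→) This fails. Under t = F, r = F, the left side is true but the right side is false.

(←) Assume the antecedent. If t is true, the consequent reduces to true regardless of the other variables. If t is false, the antecedent cannot hold. Either way the consequent holds.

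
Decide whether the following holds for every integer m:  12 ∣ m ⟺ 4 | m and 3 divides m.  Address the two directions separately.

Both directions hold; the statement is true.

Forward direction. If 12 ∣ m, write m = 12q. Since 12 = 3·4, m = 4·(3q), so 4 ∣ m; and since 12 = 4·3, m = 3·(4q), so 3 ∣ m.

Converse. Suppose 4 ∣ m and 3 ∣ m. Any common multiple of 4 and 3 is a multiple of their lcm; here gcd(4, 3) = 1, so lcm(4, 3) = 4·3 = 12, so 12 ∣ m.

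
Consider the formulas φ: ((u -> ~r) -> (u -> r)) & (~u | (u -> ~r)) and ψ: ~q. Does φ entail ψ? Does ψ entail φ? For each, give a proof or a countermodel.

(→) This fails. Under q = T, r = F, u = F, the left side is true but the right side is false.

(←) This fails. Under q = F, r = F, u = T, the left side is false but the right side is true.

Neither implication holds.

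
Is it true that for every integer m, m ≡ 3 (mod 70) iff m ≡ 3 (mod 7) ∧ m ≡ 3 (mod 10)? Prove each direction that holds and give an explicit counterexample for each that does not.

The biconditional holds.

(⇒) Suppose m ≡ 3 (mod 70); write m = 70j + 3. Since 7 ∣ 70, reducing mod 7 gives m ≡ 3 (mod 7); since 10 ∣ 70, reducing mod 10 gives m ≡ 3 (mod 10).

(⇐) Conversely, if m ≡ 3 (mod 7) and m ≡ 3 (mod 10), then by the Chinese remainder theorem m ≡ 3 (mod 70). This is exactly m ≡ 3 (mod 70).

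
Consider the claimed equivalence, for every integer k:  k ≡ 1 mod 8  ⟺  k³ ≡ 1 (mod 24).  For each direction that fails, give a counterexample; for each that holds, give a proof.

The forward direction fails; the converse holds.

Converse. The residues r modulo 24 with r³ ≡ 1 (mod 24) are exactly {1}, and each is ≡ 1 (mod 8).

Forward direction. This fails: take k = 9. Then 9 ≡ 1 (mod 8), but 9³ = 729 ≡ 9 (mod 24), not 1.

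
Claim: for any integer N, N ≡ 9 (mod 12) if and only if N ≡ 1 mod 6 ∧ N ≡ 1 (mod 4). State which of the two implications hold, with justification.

(→) This fails: N = 9 gives 9 ≡ 9 (mod 12) but 9 ≡ 3 (mod 6), so the conjunction on the right does not hold.

(←) This fails: N = 1 satisfies both congruences on the right (1 ≡ 1 mod 6 and 1 ≡ 1 mod 4) yet 1 ≡ 1 (mod 12), not 9.

(⇒) fails and (⇐) fails.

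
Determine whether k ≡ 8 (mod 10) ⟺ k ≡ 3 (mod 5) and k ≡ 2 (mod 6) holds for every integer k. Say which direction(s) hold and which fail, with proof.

(⟹) This fails: k = 18 gives 18 ≡ 8 (mod 10) but 18 ≡ 0 (mod 6), so the conjunction on the right does not hold.

(⟸) Conversely, if k ≡ 3 (mod 5) and k ≡ 2 (mod 6), then by the Chinese remainder theorem k ≡ 8 (mod 30). Since 8 ≡ 8 (mod 10) and 10 ∣ 30, we get k ≡ 8 (mod 10).

The forward direction fails; the converse holds.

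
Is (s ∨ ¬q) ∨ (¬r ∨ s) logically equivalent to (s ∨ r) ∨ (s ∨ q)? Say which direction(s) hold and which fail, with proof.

(⇒) This fails. Under q = F, s = F, r = F, the left side is true but the right side is false.

(⇐) This fails. Under q = T, s = F, r = T, the left side is false but the right side is true.

Neither direction holds.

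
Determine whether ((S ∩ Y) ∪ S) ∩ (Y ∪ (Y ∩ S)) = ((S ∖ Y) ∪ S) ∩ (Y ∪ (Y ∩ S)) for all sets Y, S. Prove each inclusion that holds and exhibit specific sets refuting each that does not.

Forward inclusion. Let x ∈ ((S ∩ Y) ∪ S) ∩ (Y ∪ (Y ∩ S)). Then x ∈ Y ∩ S, from which x ∈ ((S ∖ Y) ∪ S) ∩ (Y ∪ (Y ∩ S)).

Reverse inclusion. Let x ∈ ((S ∖ Y) ∪ S) ∩ (Y ∪ (Y ∩ S)). Then x ∈ Y ∩ S, from which x ∈ ((S ∩ Y) ∪ S) ∩ (Y ∪ (Y ∩ S)).

Both inclusions hold; the sets are equal.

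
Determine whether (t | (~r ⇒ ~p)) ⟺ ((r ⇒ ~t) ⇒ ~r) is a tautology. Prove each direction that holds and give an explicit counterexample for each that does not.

(⇒) This fails. Under r = T, t = F, p = F, the left side is true but the right side is false.

(⇐) This fails. Under r = F, t = F, p = T, the left side is false but the right side is true.

(⇒) fails and (⇐) fails.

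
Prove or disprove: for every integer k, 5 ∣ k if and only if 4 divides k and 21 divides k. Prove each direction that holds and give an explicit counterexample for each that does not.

Neither implication holds.

(⟹) This fails: take k = 5. Certainly 5 ∣ 5, but 4 ∤ 5.

(⟸) This fails: take k = 84. Both 4 ∣ 84 and 21 ∣ 84, yet 84 is not a multiple of 5 (since 84 = 16·5 + 4), so 5 ∤ 84.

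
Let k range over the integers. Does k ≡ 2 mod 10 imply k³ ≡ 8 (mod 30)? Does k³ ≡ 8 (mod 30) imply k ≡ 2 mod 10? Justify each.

(⟸) The residues r modulo 30 with r³ ≡ 8 (mod 30) are exactly {2}, and each is ≡ 2 (mod 10).

(⟹) This fails: take k = 12. Then 12 ≡ 2 (mod 10), but 12³ = 1728 ≡ 18 (mod 30), not 8.

Not equivalent: only (⇐) holds.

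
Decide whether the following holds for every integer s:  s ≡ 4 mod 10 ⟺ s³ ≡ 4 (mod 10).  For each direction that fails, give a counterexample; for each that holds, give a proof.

[⇒] Suppose s ≡ 4 mod 10. Write s = 10j + 4. Then (10j + 4)³ = 1000j³ + 1200j² + 480j + 64 = 10(100j³ + 120j² + 48j + 6) + 4, so s³ ≡ 4 (mod 10).

[⇐] Conversely, suppose s³ ≡ 4 (mod 10). The only residue r in {0, …, 9} with r³ ≡ 4 (mod 10) is r = 4, so s ≡ 4 (mod 10).

Both directions hold; the statement is true.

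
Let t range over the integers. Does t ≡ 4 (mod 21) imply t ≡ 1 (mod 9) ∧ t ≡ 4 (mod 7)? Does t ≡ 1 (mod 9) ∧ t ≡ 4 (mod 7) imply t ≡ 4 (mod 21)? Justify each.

(⇒) fails; (⇐) holds.

(→) This fails: t = 25 gives 25 ≡ 4 (mod 21) but 25 ≡ 7 (mod 9), so the conjunction on the right does not hold.

(←) Conversely, if t ≡ 1 (mod 9) and t ≡ 4 (mod 7), then by the Chinese remainder theorem t ≡ 46 (mod 63). Since 46 ≡ 4 (mod 21) and 21 ∣ 63, we get t ≡ 4 (mod 21).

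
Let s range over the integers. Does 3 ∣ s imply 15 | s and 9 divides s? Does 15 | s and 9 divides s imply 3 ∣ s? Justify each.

Only the reverse direction holds.

[⇒] This fails: take s = 3. Certainly 3 ∣ 3, but 15 ∤ 3.

[⇐] Suppose 15 ∣ s and 9 ∣ s. Any common multiple of 15 and 9 is a multiple of their lcm; here lcm(15, 9) = 15·9/gcd(15, 9) = 135/3 = 45, so 45 ∣ s. Since 3 ∣ 45, it follows that 3 ∣ s.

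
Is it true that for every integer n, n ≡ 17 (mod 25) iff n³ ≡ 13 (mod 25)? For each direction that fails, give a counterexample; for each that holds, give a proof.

(⇐) Suppose n³ ≡ 13 (mod 25). The only residue r in {0, …, 24} with r³ ≡ 13 (mod 25) is r = 17, so n ≡ 17 (mod 25).

(⇒) Suppose n ≡ 17 (mod 25). Write n = 25j + 17. Then (25j + 17)³ = 15625j³ + 31875j² + 21675j + 4913 = 25(625j³ + 1275j² + 867j + 196) + 13, so n³ ≡ 13 (mod 25).

The biconditional holds.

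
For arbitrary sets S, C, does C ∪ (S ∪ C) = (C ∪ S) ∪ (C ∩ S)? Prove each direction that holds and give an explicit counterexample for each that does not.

Both inclusions hold.

(⟸) Let x ∈ (C ∪ S) ∪ (C ∩ S). Then either x ∈ S and x ∉ C; or x ∈ C and x ∉ S; or x ∈ S ∩ C. In each case x ∈ C ∪ (S ∪ C), so (C ∪ S) ∪ (C ∩ S) ⊆ C ∪ (S ∪ C).

(⟹) Let x ∈ C ∪ (S ∪ C). Then either x ∈ S and x ∉ C; or x ∈ C and x ∉ S; or x ∈ S ∩ C. In each case x ∈ (C ∪ S) ∪ (C ∩ S), so C ∪ (S ∪ C) ⊆ (C ∪ S) ∪ (C ∩ S).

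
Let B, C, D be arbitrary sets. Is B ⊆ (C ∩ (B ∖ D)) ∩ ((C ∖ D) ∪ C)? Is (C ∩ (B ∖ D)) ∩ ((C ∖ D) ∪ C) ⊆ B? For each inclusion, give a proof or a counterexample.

Only the reverse inclusion holds.

(⊆) This inclusion fails. Take B = {1}, C = ∅, D = ∅; then 1 ∈ B but 1 ∉ (C ∩ (B ∖ D)) ∩ ((C ∖ D) ∪ C).

(⊇) Let x ∈ (C ∩ (B ∖ D)) ∩ ((C ∖ D) ∪ C). Then x ∈ B ∩ C and x ∉ D, from which x ∈ B.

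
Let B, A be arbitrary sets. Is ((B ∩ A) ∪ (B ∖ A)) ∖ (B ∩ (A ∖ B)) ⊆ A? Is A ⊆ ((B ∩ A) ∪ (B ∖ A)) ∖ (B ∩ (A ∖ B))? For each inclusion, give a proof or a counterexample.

Neither inclusion holds.

Forward inclusion. This inclusion fails. Take B = {1}, A = ∅; then 1 ∈ ((B ∩ A) ∪ (B ∖ A)) ∖ (B ∩ (A ∖ B)) but 1 ∉ A.

Reverse inclusion. This inclusion fails. Take B = ∅, A = {1}; then 1 ∈ A but 1 ∉ ((B ∩ A) ∪ (B ∖ A)) ∖ (B ∩ (A ∖ B)).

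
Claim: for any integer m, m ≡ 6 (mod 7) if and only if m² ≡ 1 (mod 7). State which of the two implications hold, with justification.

(⇒) Suppose m ≡ 6 (mod 7). Write m = 7j + 6. Then (7j + 6)² = 49j² + 84j + 36 = 7(7j² + 12j + 5) + 1, so m² ≡ 1 (mod 7).

(⇐) This fails: take m = 1. Then 1² = 1 ≡ 1 (mod 7), yet 1 ≡ 1 (mod 7), not 6.

Only the forward direction holds.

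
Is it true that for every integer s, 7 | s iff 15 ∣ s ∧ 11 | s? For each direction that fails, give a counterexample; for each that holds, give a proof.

Neither direction holds.

Forward direction. This fails: take s = 7. Certainly 7 ∣ 7, but 15 ∤ 7.

Converse. This fails: take s = 165. Both 15 ∣ 165 and 11 ∣ 165, yet 165 is not a multiple of 7 (since 165 = 23·7 + 4), so 7 ∤ 165.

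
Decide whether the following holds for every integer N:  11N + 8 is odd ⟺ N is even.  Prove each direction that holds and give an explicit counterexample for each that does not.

Neither implication holds.

(⟹) This fails: N = 7 gives 11N + 8 = 85, which is odd, but 7 is odd, not even.

(⟸) This also fails: N = 2 is even, but 11N + 8 = 30 is even, not odd.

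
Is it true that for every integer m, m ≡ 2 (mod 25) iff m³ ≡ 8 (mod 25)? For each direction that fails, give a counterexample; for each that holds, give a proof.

(→) Suppose m ≡ 2 (mod 25). Write m = 25j + 2. Then (25j + 2)³ = 15625j³ + 3750j² + 300j + 8 = 25(625j³ + 150j² + 12j) + 8, so m³ ≡ 8 (mod 25).

(←) Conversely, suppose m³ ≡ 8 (mod 25). The only residue r in {0, …, 24} with r³ ≡ 8 (mod 25) is r = 2, so m ≡ 2 (mod 25).

Both directions hold; the statement is true.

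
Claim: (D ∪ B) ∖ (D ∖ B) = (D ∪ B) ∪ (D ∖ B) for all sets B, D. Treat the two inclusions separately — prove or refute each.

The sets are not equal: only the forward inclusion holds.

(⟸) This inclusion fails. Take B = ∅, D = {1}; then 1 ∈ (D ∪ B) ∪ (D ∖ B) but 1 ∉ (D ∪ B) ∖ (D ∖ B).

(⟹) Let x ∈ (D ∪ B) ∖ (D ∖ B). Then either x ∈ B and x ∉ D; or x ∈ B ∩ D. In each case x ∈ (D ∪ B) ∪ (D ∖ B), so (D ∪ B) ∖ (D ∖ B) ⊆ (D ∪ B) ∪ (D ∖ B).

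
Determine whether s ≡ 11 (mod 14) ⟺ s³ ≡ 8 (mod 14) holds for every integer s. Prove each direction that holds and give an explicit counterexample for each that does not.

(⟹) This fails: take s = 11. Then 11 ≡ 11 (mod 14), but 11³ = 1331 ≡ 1 (mod 14), not 8.

(⟸) This fails: take s = 2. Then 2³ = 8 ≡ 8 (mod 14), yet 2 ≡ 2 (mod 14), not 11.

(⇒) fails and (⇐) fails.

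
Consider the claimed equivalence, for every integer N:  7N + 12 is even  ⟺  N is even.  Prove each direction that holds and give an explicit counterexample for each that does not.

(⇒) Suppose 7N + 12 is even. Since 7 is odd, 7N and N have the same parity, so 7N + 12 ≡ N + 12 (mod 2). As 12 is even, 7N + 12 is even exactly when N is even. Thus N is even.

(⇐) Conversely, suppose N is even; write N = 2j. Then 7N + 12 = 7·(2j) + 12 = 2·7j + 12, which is even.

The biconditional holds.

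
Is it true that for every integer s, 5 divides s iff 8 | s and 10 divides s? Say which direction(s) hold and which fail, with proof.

Forward direction. This fails: take s = 5. Certainly 5 ∣ 5, but 8 ∤ 5.

Converse. Suppose 8 ∣ s and 10 ∣ s. Any common multiple of 8 and 10 is a multiple of their lcm; here lcm(8, 10) = 8·10/gcd(8, 10) = 80/2 = 40, so 40 ∣ s. Since 5 ∣ 40, it follows that 5 ∣ s.

Only the converse holds.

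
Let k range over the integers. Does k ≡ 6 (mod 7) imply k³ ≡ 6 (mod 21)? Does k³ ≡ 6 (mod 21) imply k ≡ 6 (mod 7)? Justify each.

Neither direction holds.

[⇒] This fails: take k = 13. Then 13 ≡ 6 (mod 7), but 13³ = 2197 ≡ 13 (mod 21), not 6.

[⇐] This fails: take k = 3. Then 3³ = 27 ≡ 6 (mod 21), yet 3 ≡ 3 (mod 7), not 6.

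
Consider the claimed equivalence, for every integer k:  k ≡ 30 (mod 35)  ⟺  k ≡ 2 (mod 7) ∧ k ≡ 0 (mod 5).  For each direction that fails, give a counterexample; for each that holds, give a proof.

Equivalent; both directions hold.

Forward direction. Suppose k ≡ 30 (mod 35); write k = 35j + 30. Since 7 ∣ 35, reducing mod 7 gives k ≡ 30 ≡ 2 (mod 7); since 5 ∣ 35, reducing mod 5 gives k ≡ 30 ≡ 0 (mod 5).

Converse. If k ≡ 2 (mod 7) and k ≡ 0 (mod 5), then by the Chinese remainder theorem k ≡ 30 (mod 35). This is exactly k ≡ 30 (mod 35).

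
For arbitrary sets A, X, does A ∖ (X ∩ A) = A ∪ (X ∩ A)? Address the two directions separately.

(⊆) holds; (⊇) fails.

(⟸) This inclusion fails. Take A = {1}, X = {1}; then 1 ∈ A ∪ (X ∩ A) but 1 ∉ A ∖ (X ∩ A).

(⟹) Let x ∈ A ∖ (X ∩ A). Then x ∈ A and x ∉ X, from which x ∈ A ∪ (X ∩ A).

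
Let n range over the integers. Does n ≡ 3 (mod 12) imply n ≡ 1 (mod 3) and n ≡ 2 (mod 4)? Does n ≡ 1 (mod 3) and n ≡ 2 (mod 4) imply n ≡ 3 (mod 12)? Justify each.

Neither implication holds.

[⇒] This fails: n = 3 gives 3 ≡ 3 (mod 12) but 3 ≡ 0 (mod 3), so the conjunction on the right does not hold.

[⇐] This fails: n = 10 satisfies both congruences on the right (10 ≡ 1 mod 3 and 10 ≡ 2 mod 4) yet 10 ≡ 10 (mod 12), not 3.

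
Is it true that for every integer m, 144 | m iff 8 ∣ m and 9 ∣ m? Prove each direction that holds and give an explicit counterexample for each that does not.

Only the forward implication holds.

[⇒] If 144 ∣ m, write m = 144q. Since 144 = 18·8, m = 8·(18q), so 8 ∣ m; and since 144 = 16·9, m = 9·(16q), so 9 ∣ m.

[⇐] This fails: take m = 72. Both 8 ∣ 72 and 9 ∣ 72, yet 72 is not a multiple of 144 (since 72 = 0·144 + 72), so 144 ∤ 72.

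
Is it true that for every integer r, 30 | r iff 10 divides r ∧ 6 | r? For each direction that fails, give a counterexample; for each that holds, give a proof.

Equivalent; both directions hold.

[⇐] Suppose 10 ∣ r and 6 ∣ r. Any common multiple of 10 and 6 is a multiple of their lcm; here lcm(10, 6) = 10·6/gcd(10, 6) = 60/2 = 30, so 30 ∣ r.

[⇒] If 30 ∣ r, write r = 30q. Since 30 = 3·10, r = 10·(3q), so 10 ∣ r; and since 30 = 5·6, r = 6·(5q), so 6 ∣ r.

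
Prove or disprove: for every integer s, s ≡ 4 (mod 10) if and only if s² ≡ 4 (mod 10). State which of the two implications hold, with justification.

(⇒) This fails: take s = 4. Then 4 ≡ 4 (mod 10), but 4² = 16 ≡ 6 (mod 10), not 4.

(⇐) This fails: take s = 2. Then 2² = 4 ≡ 4 (mod 10), yet 2 ≡ 2 (mod 10), not 4.

Neither direction holds.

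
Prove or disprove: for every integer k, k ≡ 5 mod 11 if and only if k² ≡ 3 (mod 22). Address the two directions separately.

Both directions fail.

Forward direction. This fails: take k = 16. Then 16 ≡ 5 (mod 11), but 16² = 256 ≡ 14 (mod 22), not 3.

Converse. This fails: take k = 17. Then 17² = 289 ≡ 3 (mod 22), yet 17 ≡ 6 (mod 11), not 5.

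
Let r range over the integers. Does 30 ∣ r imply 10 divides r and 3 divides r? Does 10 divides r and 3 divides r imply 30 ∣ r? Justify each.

Both directions hold.

[⇒] If 30 ∣ r, write r = 30q. Since 30 = 3·10, r = 10·(3q), so 10 ∣ r; and since 30 = 10·3, r = 3·(10q), so 3 ∣ r.

[⇐] Suppose 10 ∣ r and 3 ∣ r. Any common multiple of 10 and 3 is a multiple of their lcm; here gcd(10, 3) = 1, so lcm(10, 3) = 10·3 = 30, so 30 ∣ r.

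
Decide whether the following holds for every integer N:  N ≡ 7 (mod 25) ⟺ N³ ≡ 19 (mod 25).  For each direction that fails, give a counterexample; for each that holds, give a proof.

(⟹) This fails: take N = 7. Then 7 ≡ 7 (mod 25), but 7³ = 343 ≡ 18 (mod 25), not 19.

(⟸) This fails: take N = 14. Then 14³ = 2744 ≡ 19 (mod 25), yet 14 ≡ 14 (mod 25), not 7.

Both directions fail.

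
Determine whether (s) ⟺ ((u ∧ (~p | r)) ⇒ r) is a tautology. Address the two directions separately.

Forward direction. This fails. Under u = T, p = F, s = T, r = F, the left side is true but the right side is false.

Converse. This fails. Under u = F, p = F, s = F, r = F, the left side is false but the right side is true.

Neither direction holds.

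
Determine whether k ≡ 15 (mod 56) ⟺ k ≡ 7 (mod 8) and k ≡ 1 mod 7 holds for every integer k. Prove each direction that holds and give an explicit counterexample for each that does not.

Both directions hold.

[⇒] Suppose k ≡ 15 (mod 56); write k = 56j + 15. Since 8 ∣ 56, reducing mod 8 gives k ≡ 15 ≡ 7 (mod 8); since 7 ∣ 56, reducing mod 7 gives k ≡ 15 ≡ 1 (mod 7).

[⇐] Conversely, if k ≡ 7 (mod 8) and k ≡ 1 (mod 7), then by the Chinese remainder theorem k ≡ 15 (mod 56). This is exactly k ≡ 15 (mod 56).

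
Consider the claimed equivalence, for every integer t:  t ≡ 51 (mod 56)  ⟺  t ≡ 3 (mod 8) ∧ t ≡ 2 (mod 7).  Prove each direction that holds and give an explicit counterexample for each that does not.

The biconditional holds.

[⇐] If t ≡ 3 (mod 8) and t ≡ 2 (mod 7), then by the Chinese remainder theorem t ≡ 51 (mod 56). This is exactly t ≡ 51 (mod 56).

[⇒] Suppose t ≡ 51 (mod 56); write t = 56j + 51. Since 8 ∣ 56, reducing mod 8 gives t ≡ 51 ≡ 3 (mod 8); since 7 ∣ 56, reducing mod 7 gives t ≡ 51 ≡ 2 (mod 7).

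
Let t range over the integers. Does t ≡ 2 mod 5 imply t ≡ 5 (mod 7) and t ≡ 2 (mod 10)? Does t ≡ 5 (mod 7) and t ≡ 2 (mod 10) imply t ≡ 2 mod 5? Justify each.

(⇒) This fails: t = 32 gives 32 ≡ 2 (mod 5) but 32 ≡ 4 (mod 7), so the conjunction on the right does not hold.

(⇐) Conversely, if t ≡ 5 (mod 7) and t ≡ 2 (mod 10), then by the Chinese remainder theorem t ≡ 12 (mod 70). Since 12 ≡ 2 (mod 5) and 5 ∣ 70, we get t ≡ 2 (mod 5).

The forward direction fails; the converse holds.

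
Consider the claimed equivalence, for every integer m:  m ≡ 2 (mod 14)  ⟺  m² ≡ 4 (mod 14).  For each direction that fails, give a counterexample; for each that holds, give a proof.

(⇒) Suppose m ≡ 2 (mod 14). Write m = 14j + 2. Then (14j + 2)² = 196j² + 56j + 4 = 14(14j² + 4j) + 4, so m² ≡ 4 (mod 14).

(⇐) This fails: take m = 12. Then 12² = 144 ≡ 4 (mod 14), yet 12 ≡ 12 (mod 14), not 2.

Not equivalent: only (⇒) holds.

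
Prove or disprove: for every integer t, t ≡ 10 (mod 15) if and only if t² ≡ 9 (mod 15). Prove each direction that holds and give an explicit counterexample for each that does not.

Both directions fail.

(→) This fails: take t = 10. Then 10 ≡ 10 (mod 15), but 10² = 100 ≡ 10 (mod 15), not 9.

(←) This fails: take t = 3. Then 3² = 9 ≡ 9 (mod 15), yet 3 ≡ 3 (mod 15), not 10.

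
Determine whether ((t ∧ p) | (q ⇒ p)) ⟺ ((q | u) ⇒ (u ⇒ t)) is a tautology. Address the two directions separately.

(⇒) This fails. Under u = T, t = F, q = F, p = F, the left side is true but the right side is false.

(⇐) This fails. Under u = F, t = F, q = T, p = F, the left side is false but the right side is true.

Neither implication holds.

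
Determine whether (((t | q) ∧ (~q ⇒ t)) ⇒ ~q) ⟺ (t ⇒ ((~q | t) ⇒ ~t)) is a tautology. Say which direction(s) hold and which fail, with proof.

[⇒] This fails. Under t = T, q = F, the left side is true but the right side is false.

[⇐] This fails. Under t = F, q = T, the left side is false but the right side is true.

Neither direction holds.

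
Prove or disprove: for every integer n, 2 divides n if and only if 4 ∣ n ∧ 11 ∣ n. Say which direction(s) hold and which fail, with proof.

Only the converse holds.

[⇐] Suppose 4 ∣ n and 11 ∣ n. Any common multiple of 4 and 11 is a multiple of their lcm; here gcd(4, 11) = 1, so lcm(4, 11) = 4·11 = 44, so 44 ∣ n. Since 2 ∣ 44, it follows that 2 ∣ n.

[⇒] This fails: take n = 2. Certainly 2 ∣ 2, but 4 ∤ 2.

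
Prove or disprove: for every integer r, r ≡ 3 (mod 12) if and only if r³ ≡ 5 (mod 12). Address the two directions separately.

(⇒) fails and (⇐) fails.

[⇒] This fails: take r = 3. Then 3 ≡ 3 (mod 12), but 3³ = 27 ≡ 3 (mod 12), not 5.

[⇐] This fails: take r = 5. Then 5³ = 125 ≡ 5 (mod 12), yet 5 ≡ 5 (mod 12), not 3.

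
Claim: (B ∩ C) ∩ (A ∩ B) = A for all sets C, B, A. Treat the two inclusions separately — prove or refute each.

The sets are not equal: only the forward inclusion holds.

Forward inclusion. Let x ∈ (B ∩ C) ∩ (A ∩ B). Then x ∈ C ∩ B ∩ A, from which x ∈ A.

Reverse inclusion. This inclusion fails. Take C = ∅, B = ∅, A = {1}; then 1 ∈ A but 1 ∉ (B ∩ C) ∩ (A ∩ B).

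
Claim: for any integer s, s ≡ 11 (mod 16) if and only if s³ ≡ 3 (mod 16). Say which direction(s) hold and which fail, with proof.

Equivalent; both directions hold.

Forward direction. Suppose s ≡ 11 (mod 16). Write s = 16j + 11. Then (16j + 11)³ = 4096j³ + 8448j² + 5808j + 1331 = 16(256j³ + 528j² + 363j + 83) + 3, so s³ ≡ 3 (mod 16).

Converse. Suppose s³ ≡ 3 (mod 16). The only residue r in {0, …, 15} with r³ ≡ 3 (mod 16) is r = 11, so s ≡ 11 (mod 16).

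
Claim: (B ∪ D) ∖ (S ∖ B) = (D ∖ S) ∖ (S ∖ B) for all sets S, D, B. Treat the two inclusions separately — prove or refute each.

Only the reverse inclusion holds.

(⟹) This inclusion fails. Take S = ∅, D = ∅, B = {1}; then 1 ∈ (B ∪ D) ∖ (S ∖ B) but 1 ∉ (D ∖ S) ∖ (S ∖ B).

(⟸) Let x ∈ (D ∖ S) ∖ (S ∖ B). Then either x ∈ D and x ∉ S, B; or x ∈ D ∩ B and x ∉ S. In each case x ∈ (B ∪ D) ∖ (S ∖ B), so (D ∖ S) ∖ (S ∖ B) ⊆ (B ∪ D) ∖ (S ∖ B).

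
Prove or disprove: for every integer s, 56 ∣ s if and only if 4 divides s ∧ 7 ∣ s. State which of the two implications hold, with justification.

[⇒] If 56 ∣ s, write s = 56q. Since 56 = 14·4, s = 4·(14q), so 4 ∣ s; and since 56 = 8·7, s = 7·(8q), so 7 ∣ s.

[⇐] This fails: take s = 28. Both 4 ∣ 28 and 7 ∣ 28, yet 28 is not a multiple of 56 (since 28 = 0·56 + 28), so 56 ∤ 28.

(⇒) holds; (⇐) fails.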